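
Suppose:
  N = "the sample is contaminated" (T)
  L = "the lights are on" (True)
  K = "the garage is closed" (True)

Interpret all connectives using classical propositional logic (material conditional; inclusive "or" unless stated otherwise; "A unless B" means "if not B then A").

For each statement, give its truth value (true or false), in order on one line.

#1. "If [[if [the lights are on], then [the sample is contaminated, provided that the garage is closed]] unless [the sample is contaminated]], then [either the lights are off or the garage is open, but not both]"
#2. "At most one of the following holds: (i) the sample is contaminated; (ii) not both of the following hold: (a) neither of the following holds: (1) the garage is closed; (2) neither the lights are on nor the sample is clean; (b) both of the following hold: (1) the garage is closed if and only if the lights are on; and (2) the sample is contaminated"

#1: In symbols: ((L -> (K -> N)) or N) -> (not L xor not K)

K -> N = True -> True = True
L -> (K -> N) = True -> True = True
(L -> (K -> N)) or N = True or True = True
not L = not True = False
not K = not True = False
not L xor not K = False xor False = False
((L -> (K -> N)) or N) -> (not L xor not K) = True -> False = False
Hence #1 is false.

#2: This is N nand ((K nor (L nor not N)) nand ((K iff L) and N)).

not N = not True = False
L nor not N = True nor False = False
K nor (L nor not N) = True nor False = False
K iff L = True iff True = True
(K iff L) and N = True and True = True
(K nor (L nor not N)) nand ((K iff L) and N) = False nand True = True
N nand ((K nor (L nor not N)) nand ((K iff L) and N)) = True nand True = False
So #2 is false.

#1 F, #2 F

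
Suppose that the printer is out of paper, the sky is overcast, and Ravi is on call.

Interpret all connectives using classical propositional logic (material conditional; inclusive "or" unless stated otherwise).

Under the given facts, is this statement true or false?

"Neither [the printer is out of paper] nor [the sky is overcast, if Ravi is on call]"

Let R = "the printer has paper" (False), W = "Ravi is on call" (True), S = "the sky is overcast" (True).
This is not R nor (W -> S).

not R = not False = True
W -> S = True -> True = True
not R nor (W -> S) = True nor True = False

false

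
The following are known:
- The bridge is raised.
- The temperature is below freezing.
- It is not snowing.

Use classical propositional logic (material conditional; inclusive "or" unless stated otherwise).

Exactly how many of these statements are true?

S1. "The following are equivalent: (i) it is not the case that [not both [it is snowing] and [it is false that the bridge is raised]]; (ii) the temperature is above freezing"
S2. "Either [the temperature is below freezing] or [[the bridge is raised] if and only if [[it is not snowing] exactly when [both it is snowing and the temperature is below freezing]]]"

2

Let R = "it is snowing" (F), P = "the bridge is raised" (T), Q = "the temperature is below freezing" (T).

S1: This is ¬(R ↑ ¬P) ↔ ¬Q.

¬P = ¬T = F
R ↑ ¬P = F ↑ F = T
¬(R ↑ ¬P) = ¬T = F
¬Q = ¬T = F
¬(R ↑ ¬P) ↔ ¬Q = F ↔ F = T
So S1 is true.

S2: Parsed as Q ∨ (P ↔ (¬R ↔ (R ∧ Q)))

¬R = ¬F = T
R ∧ Q = F ∧ T = F
¬R ↔ (R ∧ Q) = T ↔ F = F
P ↔ (¬R ↔ (R ∧ Q)) = T ↔ F = F
Q ∨ (P ↔ (¬R ↔ (R ∧ Q))) = T ∨ F = T
Thus S2 is true.

2 of the 2 statements are true.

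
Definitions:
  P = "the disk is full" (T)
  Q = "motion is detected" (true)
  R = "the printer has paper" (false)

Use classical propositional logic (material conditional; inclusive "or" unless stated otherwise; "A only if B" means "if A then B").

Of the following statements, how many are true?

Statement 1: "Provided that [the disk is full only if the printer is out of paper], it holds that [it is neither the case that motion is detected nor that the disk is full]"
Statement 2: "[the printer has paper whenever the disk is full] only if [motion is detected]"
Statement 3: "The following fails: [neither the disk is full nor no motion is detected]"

2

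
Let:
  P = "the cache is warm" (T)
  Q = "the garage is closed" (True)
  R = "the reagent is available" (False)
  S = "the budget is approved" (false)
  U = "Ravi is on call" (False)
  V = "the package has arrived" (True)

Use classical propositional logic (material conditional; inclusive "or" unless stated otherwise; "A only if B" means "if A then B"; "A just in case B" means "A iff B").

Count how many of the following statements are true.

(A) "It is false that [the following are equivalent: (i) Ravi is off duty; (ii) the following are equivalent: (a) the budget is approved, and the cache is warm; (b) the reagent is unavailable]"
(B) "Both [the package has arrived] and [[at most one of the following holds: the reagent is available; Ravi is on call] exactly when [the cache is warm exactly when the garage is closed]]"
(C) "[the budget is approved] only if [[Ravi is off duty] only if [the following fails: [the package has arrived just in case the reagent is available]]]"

3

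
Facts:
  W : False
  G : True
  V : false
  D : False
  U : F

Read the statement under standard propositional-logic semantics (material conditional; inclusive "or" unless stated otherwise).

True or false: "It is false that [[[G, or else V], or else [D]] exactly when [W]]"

Formalization: ¬(((G ∨ V) ∨ D) ↔ W)

G ∨ V = T ∨ F = T
(G ∨ V) ∨ D = T ∨ F = T
((G ∨ V) ∨ D) ↔ W = T ↔ F = F
¬(((G ∨ V) ∨ D) ↔ W) = ¬F = T

true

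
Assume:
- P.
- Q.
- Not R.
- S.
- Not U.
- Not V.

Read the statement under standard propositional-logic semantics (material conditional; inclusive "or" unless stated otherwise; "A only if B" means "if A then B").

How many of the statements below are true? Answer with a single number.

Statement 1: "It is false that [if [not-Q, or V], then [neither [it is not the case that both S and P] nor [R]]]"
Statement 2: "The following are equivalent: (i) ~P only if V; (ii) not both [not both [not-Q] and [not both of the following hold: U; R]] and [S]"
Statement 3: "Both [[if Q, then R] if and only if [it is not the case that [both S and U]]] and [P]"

0

Statement 1: Parsed as ¬((¬Q ∨ V) → ((S ↑ P) ↓ R))

¬Q = ¬T = F
¬Q ∨ V = F ∨ F = F
S ↑ P = T ↑ T = F
(S ↑ P) ↓ R = F ↓ F = T
(¬Q ∨ V) → ((S ↑ P) ↓ R) = F → T = T
¬((¬Q ∨ V) → ((S ↑ P) ↓ R)) = ¬T = F
Hence Statement 1 is false.

Statement 2: In symbols: (¬P → V) ↔ ((¬Q ↑ (U ↑ R)) ↑ S)

¬P = ¬T = F
¬P → V = F → F = T
¬Q = ¬T = F
U ↑ R = F ↑ F = T
¬Q ↑ (U ↑ R) = F ↑ T = T
(¬Q ↑ (U ↑ R)) ↑ S = T ↑ T = F
(¬P → V) ↔ ((¬Q ↑ (U ↑ R)) ↑ S) = T ↔ F = F
So Statement 2 is false.

Statement 3: This is ((Q → R) ↔ ¬(S ∧ U)) ∧ P.

Q → R = T → F = F
S ∧ U = T ∧ F = F
¬(S ∧ U) = ¬F = T
(Q → R) ↔ ¬(S ∧ U) = F ↔ T = F
((Q → R) ↔ ¬(S ∧ U)) ∧ P = F ∧ T = F
Thus Statement 3 is false.

True statements: 0 (none).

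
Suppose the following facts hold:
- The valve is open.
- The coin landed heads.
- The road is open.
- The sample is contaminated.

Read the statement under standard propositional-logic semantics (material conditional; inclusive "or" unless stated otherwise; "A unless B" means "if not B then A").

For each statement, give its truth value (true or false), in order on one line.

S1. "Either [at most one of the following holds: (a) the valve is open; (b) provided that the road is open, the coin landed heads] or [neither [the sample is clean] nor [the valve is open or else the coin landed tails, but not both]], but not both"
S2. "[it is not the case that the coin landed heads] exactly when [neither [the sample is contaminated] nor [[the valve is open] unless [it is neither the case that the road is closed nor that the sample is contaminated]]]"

S1 False; S2 True

Let P = "the valve is open" (T), R = "the road is closed" (F), Q = "the coin landed heads" (T), S = "the sample is contaminated" (T).

S1: Formalization: (P ↑ (¬R → Q)) ⊕ (¬S ↓ (P ⊕ ¬Q))

¬R = ¬F = T
¬R → Q = T → T = T
P ↑ (¬R → Q) = T ↑ T = F
¬S = ¬T = F
¬Q = ¬T = F
P ⊕ ¬Q = T ⊕ F = T
¬S ↓ (P ⊕ ¬Q) = F ↓ T = F
(P ↑ (¬R → Q)) ⊕ (¬S ↓ (P ⊕ ¬Q)) = F ⊕ F = F
Thus S1 is false.

S2: Parsed as ¬Q ↔ (S ↓ (P ∨ (R ↓ S)))

¬Q = ¬T = F
R ↓ S = F ↓ T = F
P ∨ (R ↓ S) = T ∨ F = T
S ↓ (P ∨ (R ↓ S)) = T ↓ T = F
¬Q ↔ (S ↓ (P ∨ (R ↓ S))) = F ↔ F = T
So S2 is true.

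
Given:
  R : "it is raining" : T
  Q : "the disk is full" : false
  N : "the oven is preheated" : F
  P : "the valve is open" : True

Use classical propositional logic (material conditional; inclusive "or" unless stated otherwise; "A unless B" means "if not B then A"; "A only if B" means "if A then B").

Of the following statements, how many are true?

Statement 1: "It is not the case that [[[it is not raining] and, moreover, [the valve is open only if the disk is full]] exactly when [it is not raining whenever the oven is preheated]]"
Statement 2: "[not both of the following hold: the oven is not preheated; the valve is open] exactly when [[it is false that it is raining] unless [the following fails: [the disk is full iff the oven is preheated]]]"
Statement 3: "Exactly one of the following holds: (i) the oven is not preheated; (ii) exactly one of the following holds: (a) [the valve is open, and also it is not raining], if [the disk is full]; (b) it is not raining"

2

Statement 1: Formalization: ¬((¬R ∧ (P → Q)) ↔ (N → ¬R))

¬R = ¬T = F
P → Q = T → F = F
¬R ∧ (P → Q) = F ∧ F = F
¬R = ¬T = F
N → ¬R = F → F = T
(¬R ∧ (P → Q)) ↔ (N → ¬R) = F ↔ T = F
¬((¬R ∧ (P → Q)) ↔ (N → ¬R)) = ¬F = T
So Statement 1 is true.

Statement 2: In symbols: (¬N ↑ P) ↔ (¬R ∨ ¬(Q ↔ N))

¬N = ¬F = T
¬N ↑ P = T ↑ T = F
¬R = ¬T = F
Q ↔ N = F ↔ F = T
¬(Q ↔ N) = ¬T = F
¬R ∨ ¬(Q ↔ N) = F ∨ F = F
(¬N ↑ P) ↔ (¬R ∨ ¬(Q ↔ N)) = F ↔ F = T
So Statement 2 is true.

Statement 3: Formalization: ¬N ⊕ ((Q → (P ∧ ¬R)) ⊕ ¬R)

¬N = ¬F = T
¬R = ¬T = F
P ∧ ¬R = T ∧ F = F
Q → (P ∧ ¬R) = F → F = T
¬R = ¬T = F
(Q → (P ∧ ¬R)) ⊕ ¬R = T ⊕ F = T
¬N ⊕ ((Q → (P ∧ ¬R)) ⊕ ¬R) = T ⊕ T = F
So Statement 3 is false.

Count: 2.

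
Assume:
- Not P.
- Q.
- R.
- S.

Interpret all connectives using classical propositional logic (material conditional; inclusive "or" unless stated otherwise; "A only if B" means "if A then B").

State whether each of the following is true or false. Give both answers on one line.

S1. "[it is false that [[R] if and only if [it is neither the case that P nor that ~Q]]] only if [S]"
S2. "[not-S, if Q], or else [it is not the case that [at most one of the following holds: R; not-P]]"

S1 true, S2 true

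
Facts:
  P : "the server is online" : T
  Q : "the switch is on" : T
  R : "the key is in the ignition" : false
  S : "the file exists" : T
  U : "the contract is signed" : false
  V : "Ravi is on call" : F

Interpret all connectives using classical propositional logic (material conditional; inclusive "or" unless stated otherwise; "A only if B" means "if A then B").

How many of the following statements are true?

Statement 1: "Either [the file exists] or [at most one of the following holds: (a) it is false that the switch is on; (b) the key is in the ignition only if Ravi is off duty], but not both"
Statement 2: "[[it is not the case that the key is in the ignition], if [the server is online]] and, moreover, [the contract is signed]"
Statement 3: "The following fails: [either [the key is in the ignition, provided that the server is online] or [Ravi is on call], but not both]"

Statement 1: Parsed as S ⊕ (¬Q ↑ (R → ¬V))

¬Q = ¬T = F
¬V = ¬F = T
R → ¬V = F → T = T
¬Q ↑ (R → ¬V) = F ↑ T = T
S ⊕ (¬Q ↑ (R → ¬V)) = T ⊕ T = F
Hence Statement 1 is false.

Statement 2: This is (P → ¬R) ∧ U.

¬R = ¬F = T
P → ¬R = T → T = T
(P → ¬R) ∧ U = T ∧ F = F
So Statement 2 is false.

Statement 3: In symbols: ¬((P → R) ⊕ V)

P → R = T → F = F
(P → R) ⊕ V = F ⊕ F = F
¬((P → R) ⊕ V) = ¬F = T
So Statement 3 is true.

True statements: 1.

1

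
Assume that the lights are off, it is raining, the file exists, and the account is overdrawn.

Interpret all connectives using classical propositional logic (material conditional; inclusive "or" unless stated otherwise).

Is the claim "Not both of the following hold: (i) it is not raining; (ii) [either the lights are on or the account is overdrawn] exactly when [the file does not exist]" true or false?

Let K = "it is raining" (True), S = "the lights are on" (False), D = "the account is overdrawn" (True), Q = "the file exists" (True).
This is not K nand ((S or D) iff not Q).

not K = not True = False
S or D = False or True = True
not Q = not True = False
(S or D) iff not Q = True iff False = False
not K nand ((S or D) iff not Q) = False nand False = True

True.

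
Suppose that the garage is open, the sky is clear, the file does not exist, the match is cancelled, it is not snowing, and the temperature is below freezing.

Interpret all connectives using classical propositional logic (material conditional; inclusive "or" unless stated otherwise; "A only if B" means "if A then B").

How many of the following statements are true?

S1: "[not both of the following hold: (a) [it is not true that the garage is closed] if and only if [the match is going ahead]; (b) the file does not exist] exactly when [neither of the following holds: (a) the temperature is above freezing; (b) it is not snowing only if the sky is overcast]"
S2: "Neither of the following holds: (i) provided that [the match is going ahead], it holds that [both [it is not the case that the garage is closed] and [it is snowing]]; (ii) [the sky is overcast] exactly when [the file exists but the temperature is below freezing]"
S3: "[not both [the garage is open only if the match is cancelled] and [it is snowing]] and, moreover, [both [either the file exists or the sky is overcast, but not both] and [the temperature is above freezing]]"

1

Let P = "the garage is closed" (False), S = "the match is cancelled" (True), R = "the file exists" (False), V = "the temperature is below freezing" (True), U = "it is snowing" (False), Q = "the sky is overcast" (False).

S1: Formalization: ((not P iff not S) nand not R) iff (not V nor (not U -> Q))

not P = not False = True
not S = not True = False
not P iff not S = True iff False = False
not R = not False = True
(not P iff not S) nand not R = False nand True = True
not V = not True = False
not U = not False = True
not U -> Q = True -> False = False
not V nor (not U -> Q) = False nor False = True
((not P iff not S) nand not R) iff (not V nor (not U -> Q)) = True iff True = True
Thus S1 is true.

S2: Formalization: (not S -> (not P and U)) nor (Q iff (R and V))

not S = not True = False
not P = not False = True
not P and U = True and False = False
not S -> (not P and U) = False -> False = True
R and V = False and True = False
Q iff (R and V) = False iff False = True
(not S -> (not P and U)) nor (Q iff (R and V)) = True nor True = False
Hence S2 is false.

S3: Formalization: ((not P -> S) nand U) and ((R xor Q) and not V)

not P = not False = True
not P -> S = True -> True = True
(not P -> S) nand U = True nand False = True
R xor Q = False xor False = False
not V = not True = False
(R xor Q) and not V = False and False = False
((not P -> S) nand U) and ((R xor Q) and not V) = True and False = False
Hence S3 is false.

1 of the 3 statements is true (S1).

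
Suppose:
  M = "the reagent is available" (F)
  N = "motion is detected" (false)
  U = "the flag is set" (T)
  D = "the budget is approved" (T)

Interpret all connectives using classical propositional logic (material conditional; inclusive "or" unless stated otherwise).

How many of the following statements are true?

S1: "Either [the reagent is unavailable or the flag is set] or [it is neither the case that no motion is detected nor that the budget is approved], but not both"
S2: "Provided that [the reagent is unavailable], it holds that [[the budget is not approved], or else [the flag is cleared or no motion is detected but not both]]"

S1: This is (~M | U) xor (~N nor D).

~M = ~F = T
~M | U = T | T = T
~N = ~F = T
~N nor D = T nor T = F
(~M | U) xor (~N nor D) = T xor F = T
Thus S1 is true.

S2: This is ~M -> (~D | (~U xor ~N)).

~M = ~F = T
~D = ~T = F
~U = ~T = F
~N = ~F = T
~U xor ~N = F xor T = T
~D | (~U xor ~N) = F | T = T
~M -> (~D | (~U xor ~N)) = T -> T = T
Hence S2 is true.

Count: 2.

2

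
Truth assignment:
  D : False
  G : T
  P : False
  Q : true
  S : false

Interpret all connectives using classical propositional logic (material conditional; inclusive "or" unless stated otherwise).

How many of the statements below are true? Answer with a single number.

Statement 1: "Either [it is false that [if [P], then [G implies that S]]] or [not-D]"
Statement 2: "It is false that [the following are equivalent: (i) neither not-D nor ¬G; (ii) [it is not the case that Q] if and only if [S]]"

2

Statement 1: This is not (P -> (G -> S)) or not D.

G -> S = True -> False = False
P -> (G -> S) = False -> False = True
not (P -> (G -> S)) = not True = False
not D = not False = True
not (P -> (G -> S)) or not D = False or True = True
So Statement 1 is true.

Statement 2: In symbols: not ((not D nor not G) iff (not Q iff S))

not D = not False = True
not G = not True = False
not D nor not G = True nor False = False
not Q = not True = False
not Q iff S = False iff False = True
(not D nor not G) iff (not Q iff S) = False iff True = False
not ((not D nor not G) iff (not Q iff S)) = not False = True
Thus Statement 2 is true.

True statements: 2.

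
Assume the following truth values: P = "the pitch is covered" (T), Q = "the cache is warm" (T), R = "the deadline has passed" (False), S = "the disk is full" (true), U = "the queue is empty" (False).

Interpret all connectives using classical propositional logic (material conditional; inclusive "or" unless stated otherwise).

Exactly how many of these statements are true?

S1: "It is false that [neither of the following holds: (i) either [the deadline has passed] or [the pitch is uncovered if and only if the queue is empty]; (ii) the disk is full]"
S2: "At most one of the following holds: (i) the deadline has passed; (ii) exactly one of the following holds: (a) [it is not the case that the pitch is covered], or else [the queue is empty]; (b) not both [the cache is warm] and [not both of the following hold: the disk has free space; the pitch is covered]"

2

S1: Formalization: not ((R or (not P iff U)) nor S)

not P = not True = False
not P iff U = False iff False = True
R or (not P iff U) = False or True = True
(R or (not P iff U)) nor S = True nor True = False
not ((R or (not P iff U)) nor S) = not False = True
Hence S1 is true.

S2: In symbols: R nand ((not P or U) xor (Q nand (not S nand P)))

not P = not True = False
not P or U = False or False = False
not S = not True = False
not S nand P = False nand True = True
Q nand (not S nand P) = True nand True = False
(not P or U) xor (Q nand (not S nand P)) = False xor False = False
R nand ((not P or U) xor (Q nand (not S nand P))) = False nand False = True
Thus S2 is true.

Count: 2.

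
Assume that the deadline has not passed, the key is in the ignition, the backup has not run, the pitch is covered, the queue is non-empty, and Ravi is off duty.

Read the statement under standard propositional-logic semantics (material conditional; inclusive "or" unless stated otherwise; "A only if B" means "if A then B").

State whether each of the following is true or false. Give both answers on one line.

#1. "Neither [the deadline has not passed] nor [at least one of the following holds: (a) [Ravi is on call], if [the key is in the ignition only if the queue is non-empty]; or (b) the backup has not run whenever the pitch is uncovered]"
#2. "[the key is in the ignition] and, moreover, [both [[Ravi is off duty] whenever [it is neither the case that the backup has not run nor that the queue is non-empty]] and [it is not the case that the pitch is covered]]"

#1 false / #2 false

Let V = "the deadline has passed" (F), D = "the key is in the ignition" (T), S = "the queue is empty" (F), K = "Ravi is on call" (F), W = "the pitch is covered" (T), U = "the backup has run" (F).

#1: Formalization: ¬V ↓ (((D → ¬S) → K) ∨ (¬W → ¬U))

¬V = ¬F = T
¬S = ¬F = T
D → ¬S = T → T = T
(D → ¬S) → K = T → F = F
¬W = ¬T = F
¬U = ¬F = T
¬W → ¬U = F → T = T
((D → ¬S) → K) ∨ (¬W → ¬U) = F ∨ T = T
¬V ↓ (((D → ¬S) → K) ∨ (¬W → ¬U)) = T ↓ T = F
Hence #1 is false.

#2: Parsed as D ∧ (((¬U ↓ ¬S) → ¬K) ∧ ¬W)

¬U = ¬F = T
¬S = ¬F = T
¬U ↓ ¬S = T ↓ T = F
¬K = ¬F = T
(¬U ↓ ¬S) → ¬K = F → T = T
¬W = ¬T = F
((¬U ↓ ¬S) → ¬K) ∧ ¬W = T ∧ F = F
D ∧ (((¬U ↓ ¬S) → ¬K) ∧ ¬W) = T ∧ F = F
So #2 is false.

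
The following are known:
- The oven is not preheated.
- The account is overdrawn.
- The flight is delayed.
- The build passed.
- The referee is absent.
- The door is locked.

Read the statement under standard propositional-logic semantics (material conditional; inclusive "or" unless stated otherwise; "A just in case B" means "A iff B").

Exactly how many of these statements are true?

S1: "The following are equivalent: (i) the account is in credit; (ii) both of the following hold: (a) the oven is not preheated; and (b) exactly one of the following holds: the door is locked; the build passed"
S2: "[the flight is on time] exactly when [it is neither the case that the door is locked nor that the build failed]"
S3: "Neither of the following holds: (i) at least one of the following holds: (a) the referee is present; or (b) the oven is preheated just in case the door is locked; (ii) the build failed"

3

Let P = "the account is overdrawn" (True), M = "the oven is preheated" (False), N = "the door is locked" (True), K = "the build passed" (True), V = "the flight is delayed" (True), U = "the referee is present" (False).

S1: In symbols: not P iff (not M and (N xor K))

not P = not True = False
not M = not False = True
N xor K = True xor True = False
not M and (N xor K) = True and False = False
not P iff (not M and (N xor K)) = False iff False = True
Thus S1 is true.

S2: Formalization: not V iff (N nor not K)

not V = not True = False
not K = not True = False
N nor not K = True nor False = False
not V iff (N nor not K) = False iff False = True
Thus S2 is true.

S3: This is (U or (M iff N)) nor not K.

M iff N = False iff True = False
U or (M iff N) = False or False = False
not K = not True = False
(U or (M iff N)) nor not K = False nor False = True
Hence S3 is true.

True statements: 3.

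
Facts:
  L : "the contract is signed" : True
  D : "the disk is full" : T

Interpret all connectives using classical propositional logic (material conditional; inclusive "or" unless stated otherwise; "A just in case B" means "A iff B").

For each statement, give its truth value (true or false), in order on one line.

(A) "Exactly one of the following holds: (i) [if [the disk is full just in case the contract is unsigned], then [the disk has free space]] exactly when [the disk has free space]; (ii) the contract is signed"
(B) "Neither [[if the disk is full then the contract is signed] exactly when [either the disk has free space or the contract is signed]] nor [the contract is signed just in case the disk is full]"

(A) True, (B) False

(A): Parsed as (((D ↔ ¬L) → ¬D) ↔ ¬D) ⊕ L

¬L = ¬T = F
D ↔ ¬L = T ↔ F = F
¬D = ¬T = F
(D ↔ ¬L) → ¬D = F → F = T
¬D = ¬T = F
((D ↔ ¬L) → ¬D) ↔ ¬D = T ↔ F = F
(((D ↔ ¬L) → ¬D) ↔ ¬D) ⊕ L = F ⊕ T = T
Hence (A) is true.

(B): This is ((D → L) ↔ (¬D ∨ L)) ↓ (L ↔ D).

D → L = T → T = T
¬D = ¬T = F
¬D ∨ L = F ∨ T = T
(D → L) ↔ (¬D ∨ L) = T ↔ T = T
L ↔ D = T ↔ T = T
((D → L) ↔ (¬D ∨ L)) ↓ (L ↔ D) = T ↓ T = F
Thus (B) is false.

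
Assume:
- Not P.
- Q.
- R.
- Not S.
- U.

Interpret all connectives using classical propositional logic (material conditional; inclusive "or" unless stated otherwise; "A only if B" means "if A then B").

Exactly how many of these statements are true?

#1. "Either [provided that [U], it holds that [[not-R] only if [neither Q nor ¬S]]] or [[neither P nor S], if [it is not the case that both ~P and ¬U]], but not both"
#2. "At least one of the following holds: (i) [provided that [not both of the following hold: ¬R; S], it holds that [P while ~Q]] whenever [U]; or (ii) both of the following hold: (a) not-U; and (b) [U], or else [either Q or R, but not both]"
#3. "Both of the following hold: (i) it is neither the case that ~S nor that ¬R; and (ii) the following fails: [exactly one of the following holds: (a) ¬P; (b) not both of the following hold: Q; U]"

#1: In symbols: (U -> (~R -> (Q nor ~S))) xor ((~P nand ~U) -> (P nor S))

~R = ~T = F
~S = ~F = T
Q nor ~S = T nor T = F
~R -> (Q nor ~S) = F -> F = T
U -> (~R -> (Q nor ~S)) = T -> T = T
~P = ~F = T
~U = ~T = F
~P nand ~U = T nand F = T
P nor S = F nor F = T
(~P nand ~U) -> (P nor S) = T -> T = T
(U -> (~R -> (Q nor ~S))) xor ((~P nand ~U) -> (P nor S)) = T xor T = F
Hence #1 is false.

#2: Formalization: (U -> ((~R nand S) -> (P & ~Q))) | (~U & (U | (Q xor R)))

~R = ~T = F
~R nand S = F nand F = T
~Q = ~T = F
P & ~Q = F & F = F
(~R nand S) -> (P & ~Q) = T -> F = F
U -> ((~R nand S) -> (P & ~Q)) = T -> F = F
~U = ~T = F
Q xor R = T xor T = F
U | (Q xor R) = T | F = T
~U & (U | (Q xor R)) = F & T = F
(U -> ((~R nand S) -> (P & ~Q))) | (~U & (U | (Q xor R))) = F | F = F
So #2 is false.

#3: Parsed as (~S nor ~R) & ~(~P xor (Q nand U))

~S = ~F = T
~R = ~T = F
~S nor ~R = T nor F = F
~P = ~F = T
Q nand U = T nand T = F
~P xor (Q nand U) = T xor F = T
~(~P xor (Q nand U)) = ~T = F
(~S nor ~R) & ~(~P xor (Q nand U)) = F & F = F
Thus #3 is false.

0 of the 3 statements are true (none).

0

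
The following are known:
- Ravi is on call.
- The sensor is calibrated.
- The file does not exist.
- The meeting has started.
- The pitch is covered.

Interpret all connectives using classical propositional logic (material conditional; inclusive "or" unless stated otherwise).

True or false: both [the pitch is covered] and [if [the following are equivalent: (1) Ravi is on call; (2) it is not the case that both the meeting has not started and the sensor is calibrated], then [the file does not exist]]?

Let U = "the pitch is covered" (T), P = "Ravi is on call" (T), S = "the meeting has started" (T), Q = "the sensor is calibrated" (T), R = "the file exists" (F).
Formalization: U & ((P <-> (~S nand Q)) -> ~R)

~S = ~T = F
~S nand Q = F nand T = T
P <-> (~S nand Q) = T <-> T = T
~R = ~F = T
(P <-> (~S nand Q)) -> ~R = T -> T = T
U & ((P <-> (~S nand Q)) -> ~R) = T & T = T

True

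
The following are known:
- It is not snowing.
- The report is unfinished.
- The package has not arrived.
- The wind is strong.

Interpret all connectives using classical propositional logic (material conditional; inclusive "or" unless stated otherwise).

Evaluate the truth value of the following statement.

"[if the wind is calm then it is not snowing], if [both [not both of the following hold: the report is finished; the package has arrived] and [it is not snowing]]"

True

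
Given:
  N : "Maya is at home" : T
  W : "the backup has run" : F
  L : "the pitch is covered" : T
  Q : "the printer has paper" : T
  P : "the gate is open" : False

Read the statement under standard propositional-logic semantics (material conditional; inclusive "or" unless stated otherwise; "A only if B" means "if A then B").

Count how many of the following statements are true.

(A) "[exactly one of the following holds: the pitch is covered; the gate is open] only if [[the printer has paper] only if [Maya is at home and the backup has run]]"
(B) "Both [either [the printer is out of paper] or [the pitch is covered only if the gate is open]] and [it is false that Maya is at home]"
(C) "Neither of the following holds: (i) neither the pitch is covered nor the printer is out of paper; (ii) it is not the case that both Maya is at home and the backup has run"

(A): In symbols: (L xor P) -> (Q -> (N and W))

L xor P = True xor False = True
N and W = True and False = False
Q -> (N and W) = True -> False = False
(L xor P) -> (Q -> (N and W)) = True -> False = False
So (A) is false.

(B): Formalization: (not Q or (L -> P)) and not N

not Q = not True = False
L -> P = True -> False = False
not Q or (L -> P) = False or False = False
not N = not True = False
(not Q or (L -> P)) and not N = False and False = False
Thus (B) is false.

(C): Formalization: (L nor not Q) nor (N nand W)

not Q = not True = False
L nor not Q = True nor False = False
N nand W = True nand False = True
(L nor not Q) nor (N nand W) = False nor True = False
So (C) is false.

Count: 0.

0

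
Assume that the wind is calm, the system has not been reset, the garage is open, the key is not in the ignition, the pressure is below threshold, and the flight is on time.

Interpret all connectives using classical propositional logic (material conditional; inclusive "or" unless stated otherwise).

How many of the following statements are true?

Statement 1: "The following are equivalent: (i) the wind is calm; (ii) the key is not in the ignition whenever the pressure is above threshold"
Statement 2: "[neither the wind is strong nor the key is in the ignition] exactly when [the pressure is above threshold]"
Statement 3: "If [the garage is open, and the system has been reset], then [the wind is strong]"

Let P = "the wind is strong" (F), U = "the pressure is above threshold" (F), S = "the key is in the ignition" (F), R = "the garage is closed" (F), Q = "the system has been reset" (F).

Statement 1: In symbols: ¬P ↔ (U → ¬S)

¬P = ¬F = T
¬S = ¬F = T
U → ¬S = F → T = T
¬P ↔ (U → ¬S) = T ↔ T = T
Hence Statement 1 is true.

Statement 2: Formalization: (P ↓ S) ↔ U

P ↓ S = F ↓ F = T
(P ↓ S) ↔ U = T ↔ F = F
Thus Statement 2 is false.

Statement 3: Formalization: (¬R ∧ Q) → P

¬R = ¬F = T
¬R ∧ Q = T ∧ F = F
(¬R ∧ Q) → P = F → F = T
Thus Statement 3 is true.

True statements: 2 (Statement 1, Statement 3).

2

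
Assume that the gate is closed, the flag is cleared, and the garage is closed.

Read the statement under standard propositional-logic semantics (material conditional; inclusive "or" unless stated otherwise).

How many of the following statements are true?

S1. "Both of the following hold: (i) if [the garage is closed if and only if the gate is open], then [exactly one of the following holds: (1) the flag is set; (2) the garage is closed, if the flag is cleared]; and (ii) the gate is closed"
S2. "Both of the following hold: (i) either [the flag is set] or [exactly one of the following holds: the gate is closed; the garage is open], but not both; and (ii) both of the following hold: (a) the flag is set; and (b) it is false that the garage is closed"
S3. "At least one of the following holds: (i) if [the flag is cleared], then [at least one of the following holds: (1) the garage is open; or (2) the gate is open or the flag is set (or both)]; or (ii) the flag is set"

1

Let K = "the garage is closed" (T), G = "the gate is open" (F), N = "the flag is set" (F).

S1: Formalization: ((K ↔ G) → (N ⊕ (¬N → K))) ∧ ¬G

K ↔ G = T ↔ F = F
¬N = ¬F = T
¬N → K = T → T = T
N ⊕ (¬N → K) = F ⊕ T = T
(K ↔ G) → (N ⊕ (¬N → K)) = F → T = T
¬G = ¬F = T
((K ↔ G) → (N ⊕ (¬N → K))) ∧ ¬G = T ∧ T = T
Hence S1 is true.

S2: Parsed as (N ⊕ (¬G ⊕ ¬K)) ∧ (N ∧ ¬K)

¬G = ¬F = T
¬K = ¬T = F
¬G ⊕ ¬K = T ⊕ F = T
N ⊕ (¬G ⊕ ¬K) = F ⊕ T = T
¬K = ¬T = F
N ∧ ¬K = F ∧ F = F
(N ⊕ (¬G ⊕ ¬K)) ∧ (N ∧ ¬K) = T ∧ F = F
Hence S2 is false.

S3: This is (¬N → (¬K ∨ (G ∨ N))) ∨ N.

¬N = ¬F = T
¬K = ¬T = F
G ∨ N = F ∨ F = F
¬K ∨ (G ∨ N) = F ∨ F = F
¬N → (¬K ∨ (G ∨ N)) = T → F = F
(¬N → (¬K ∨ (G ∨ N))) ∨ N = F ∨ F = F
Hence S3 is false.

True statements: 1.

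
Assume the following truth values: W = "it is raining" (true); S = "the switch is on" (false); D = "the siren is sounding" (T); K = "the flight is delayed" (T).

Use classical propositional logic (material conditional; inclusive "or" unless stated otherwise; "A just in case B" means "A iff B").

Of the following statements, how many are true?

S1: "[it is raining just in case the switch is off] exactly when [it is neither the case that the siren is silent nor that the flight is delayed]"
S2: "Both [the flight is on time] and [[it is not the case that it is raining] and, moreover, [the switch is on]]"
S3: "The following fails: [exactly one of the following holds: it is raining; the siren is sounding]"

S1: In symbols: (W <-> ~S) <-> (~D nor K)

~S = ~F = T
W <-> ~S = T <-> T = T
~D = ~T = F
~D nor K = F nor T = F
(W <-> ~S) <-> (~D nor K) = T <-> F = F
Hence S1 is false.

S2: In symbols: ~K & (~W & S)

~K = ~T = F
~W = ~T = F
~W & S = F & F = F
~K & (~W & S) = F & F = F
Hence S2 is false.

S3: Parsed as ~(W xor D)

W xor D = T xor T = F
~(W xor D) = ~F = T
Hence S3 is true.

1 of the 3 statements is true (S3).

1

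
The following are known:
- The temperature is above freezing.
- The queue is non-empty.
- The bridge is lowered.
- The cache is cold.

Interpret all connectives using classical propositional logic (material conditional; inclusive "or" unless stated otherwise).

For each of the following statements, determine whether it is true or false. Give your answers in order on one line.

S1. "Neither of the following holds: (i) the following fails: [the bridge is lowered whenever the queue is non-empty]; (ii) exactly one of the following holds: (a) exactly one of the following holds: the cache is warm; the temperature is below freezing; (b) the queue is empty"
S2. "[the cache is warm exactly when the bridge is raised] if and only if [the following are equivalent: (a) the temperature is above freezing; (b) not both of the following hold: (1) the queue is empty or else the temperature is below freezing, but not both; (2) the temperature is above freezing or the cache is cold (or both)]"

S1 True, S2 True

Let M = "the queue is empty" (F), W = "the bridge is raised" (F), S = "the cache is warm" (F), N = "the temperature is below freezing" (F).

S1: Parsed as ¬(¬M → ¬W) ↓ ((S ⊕ N) ⊕ M)

¬M = ¬F = T
¬W = ¬F = T
¬M → ¬W = T → T = T
¬(¬M → ¬W) = ¬T = F
S ⊕ N = F ⊕ F = F
(S ⊕ N) ⊕ M = F ⊕ F = F
¬(¬M → ¬W) ↓ ((S ⊕ N) ⊕ M) = F ↓ F = T
Hence S1 is true.

S2: Formalization: (S ↔ W) ↔ (¬N ↔ ((M ⊕ N) ↑ (¬N ∨ ¬S)))

S ↔ W = F ↔ F = T
¬N = ¬F = T
M ⊕ N = F ⊕ F = F
¬N = ¬F = T
¬S = ¬F = T
¬N ∨ ¬S = T ∨ T = T
(M ⊕ N) ↑ (¬N ∨ ¬S) = F ↑ T = T
¬N ↔ ((M ⊕ N) ↑ (¬N ∨ ¬S)) = T ↔ T = T
(S ↔ W) ↔ (¬N ↔ ((M ⊕ N) ↑ (¬N ∨ ¬S))) = T ↔ T = T
Hence S2 is true.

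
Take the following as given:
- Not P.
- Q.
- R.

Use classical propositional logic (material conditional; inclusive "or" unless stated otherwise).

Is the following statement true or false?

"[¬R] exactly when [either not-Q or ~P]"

False.

This is ¬R ↔ (¬Q ∨ ¬P).

¬R = ¬T = F
¬Q = ¬T = F
¬P = ¬F = T
¬Q ∨ ¬P = F ∨ T = T
¬R ↔ (¬Q ∨ ¬P) = F ↔ T = F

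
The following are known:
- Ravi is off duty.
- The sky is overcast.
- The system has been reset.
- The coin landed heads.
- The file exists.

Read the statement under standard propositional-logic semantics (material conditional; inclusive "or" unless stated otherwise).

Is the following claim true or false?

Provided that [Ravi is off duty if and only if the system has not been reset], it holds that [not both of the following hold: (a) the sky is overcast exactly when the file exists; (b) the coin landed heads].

Let L = "Ravi is on call" (F), D = "the system has been reset" (T), K = "the sky is overcast" (T), G = "the file exists" (T), R = "the coin landed heads" (T).
Formalization: (¬L ↔ ¬D) → ((K ↔ G) ↑ R)

¬L = ¬F = T
¬D = ¬T = F
¬L ↔ ¬D = T ↔ F = F
K ↔ G = T ↔ T = T
(K ↔ G) ↑ R = T ↑ T = F
(¬L ↔ ¬D) → ((K ↔ G) ↑ R) = F → F = T

True.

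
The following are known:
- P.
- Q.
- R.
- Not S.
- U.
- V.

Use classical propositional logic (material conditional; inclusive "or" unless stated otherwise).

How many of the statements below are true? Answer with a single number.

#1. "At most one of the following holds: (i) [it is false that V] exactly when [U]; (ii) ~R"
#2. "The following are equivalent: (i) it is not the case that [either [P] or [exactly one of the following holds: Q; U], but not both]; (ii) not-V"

2

#1: This is (~V <-> U) nand ~R.

~V = ~T = F
~V <-> U = F <-> T = F
~R = ~T = F
(~V <-> U) nand ~R = F nand F = T
Thus #1 is true.

#2: In symbols: ~(P xor (Q xor U)) <-> ~V

Q xor U = T xor T = F
P xor (Q xor U) = T xor F = T
~(P xor (Q xor U)) = ~T = F
~V = ~T = F
~(P xor (Q xor U)) <-> ~V = F <-> F = T
Hence #2 is true.

Count: 2.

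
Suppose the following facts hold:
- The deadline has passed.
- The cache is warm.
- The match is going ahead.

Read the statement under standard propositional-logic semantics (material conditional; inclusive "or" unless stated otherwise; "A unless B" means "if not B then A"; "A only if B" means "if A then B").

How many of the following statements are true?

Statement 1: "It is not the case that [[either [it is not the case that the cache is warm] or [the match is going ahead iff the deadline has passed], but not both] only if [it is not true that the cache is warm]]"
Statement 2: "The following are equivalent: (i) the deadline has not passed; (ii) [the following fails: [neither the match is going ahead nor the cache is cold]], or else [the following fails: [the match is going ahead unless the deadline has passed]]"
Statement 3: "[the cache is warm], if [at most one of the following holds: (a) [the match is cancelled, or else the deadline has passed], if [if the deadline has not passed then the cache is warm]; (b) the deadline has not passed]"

2

Let Q = "the cache is warm" (T), R = "the match is cancelled" (F), P = "the deadline has passed" (T).

Statement 1: In symbols: ~((~Q xor (~R <-> P)) -> ~Q)

~Q = ~T = F
~R = ~F = T
~R <-> P = T <-> T = T
~Q xor (~R <-> P) = F xor T = T
~Q = ~T = F
(~Q xor (~R <-> P)) -> ~Q = T -> F = F
~((~Q xor (~R <-> P)) -> ~Q) = ~F = T
So Statement 1 is true.

Statement 2: This is ~P <-> (~(~R nor ~Q) | ~(~R | P)).

~P = ~T = F
~R = ~F = T
~Q = ~T = F
~R nor ~Q = T nor F = F
~(~R nor ~Q) = ~F = T
~R = ~F = T
~R | P = T | T = T
~(~R | P) = ~T = F
~(~R nor ~Q) | ~(~R | P) = T | F = T
~P <-> (~(~R nor ~Q) | ~(~R | P)) = F <-> T = F
So Statement 2 is false.

Statement 3: Formalization: (((~P -> Q) -> (R | P)) nand ~P) -> Q

~P = ~T = F
~P -> Q = F -> T = T
R | P = F | T = T
(~P -> Q) -> (R | P) = T -> T = T
~P = ~T = F
((~P -> Q) -> (R | P)) nand ~P = T nand F = T
(((~P -> Q) -> (R | P)) nand ~P) -> Q = T -> T = T
Thus Statement 3 is true.

True statements: 2 (Statement 1, Statement 3).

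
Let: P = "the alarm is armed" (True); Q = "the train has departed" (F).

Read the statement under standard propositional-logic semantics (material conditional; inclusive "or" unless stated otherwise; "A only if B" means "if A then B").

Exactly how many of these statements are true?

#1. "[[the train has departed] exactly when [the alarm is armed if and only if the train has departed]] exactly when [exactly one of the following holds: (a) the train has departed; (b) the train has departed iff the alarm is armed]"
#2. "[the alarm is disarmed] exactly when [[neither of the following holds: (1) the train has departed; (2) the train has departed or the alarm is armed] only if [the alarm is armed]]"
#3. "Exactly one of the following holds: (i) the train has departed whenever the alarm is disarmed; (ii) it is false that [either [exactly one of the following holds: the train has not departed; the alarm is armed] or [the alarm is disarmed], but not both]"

0

#1: Formalization: (Q iff (P iff Q)) iff (Q xor (Q iff P))

P iff Q = True iff False = False
Q iff (P iff Q) = False iff False = True
Q iff P = False iff True = False
Q xor (Q iff P) = False xor False = False
(Q iff (P iff Q)) iff (Q xor (Q iff P)) = True iff False = False
So #1 is false.

#2: Parsed as not P iff ((Q nor (Q or P)) -> P)

not P = not True = False
Q or P = False or True = True
Q nor (Q or P) = False nor True = False
(Q nor (Q or P)) -> P = False -> True = True
not P iff ((Q nor (Q or P)) -> P) = False iff True = False
Hence #2 is false.

#3: Formalization: (not P -> Q) xor not ((not Q xor P) xor not P)

not P = not True = False
not P -> Q = False -> False = True
not Q = not False = True
not Q xor P = True xor True = False
not P = not True = False
(not Q xor P) xor not P = False xor False = False
not ((not Q xor P) xor not P) = not False = True
(not P -> Q) xor not ((not Q xor P) xor not P) = True xor True = False
Thus #3 is false.

True statements: 0 (none).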